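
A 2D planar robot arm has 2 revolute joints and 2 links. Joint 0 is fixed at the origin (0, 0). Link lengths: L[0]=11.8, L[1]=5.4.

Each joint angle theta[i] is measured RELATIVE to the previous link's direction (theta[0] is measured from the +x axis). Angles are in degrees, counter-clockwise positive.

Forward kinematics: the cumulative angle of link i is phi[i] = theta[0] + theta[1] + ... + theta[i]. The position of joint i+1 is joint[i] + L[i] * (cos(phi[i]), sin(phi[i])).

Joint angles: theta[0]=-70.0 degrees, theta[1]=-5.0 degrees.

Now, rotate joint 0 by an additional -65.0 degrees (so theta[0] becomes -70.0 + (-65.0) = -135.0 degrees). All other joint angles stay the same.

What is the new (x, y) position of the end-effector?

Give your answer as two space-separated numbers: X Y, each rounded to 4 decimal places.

joint[0] = (0.0000, 0.0000)  (base)
link 0: phi[0] = -135 = -135 deg
  cos(-135 deg) = -0.7071, sin(-135 deg) = -0.7071
  joint[1] = (0.0000, 0.0000) + 11.8 * (-0.7071, -0.7071) = (0.0000 + -8.3439, 0.0000 + -8.3439) = (-8.3439, -8.3439)
link 1: phi[1] = -135 + -5 = -140 deg
  cos(-140 deg) = -0.7660, sin(-140 deg) = -0.6428
  joint[2] = (-8.3439, -8.3439) + 5.4 * (-0.7660, -0.6428) = (-8.3439 + -4.1366, -8.3439 + -3.4711) = (-12.4805, -11.8149)
End effector: (-12.4805, -11.8149)

Answer: -12.4805 -11.8149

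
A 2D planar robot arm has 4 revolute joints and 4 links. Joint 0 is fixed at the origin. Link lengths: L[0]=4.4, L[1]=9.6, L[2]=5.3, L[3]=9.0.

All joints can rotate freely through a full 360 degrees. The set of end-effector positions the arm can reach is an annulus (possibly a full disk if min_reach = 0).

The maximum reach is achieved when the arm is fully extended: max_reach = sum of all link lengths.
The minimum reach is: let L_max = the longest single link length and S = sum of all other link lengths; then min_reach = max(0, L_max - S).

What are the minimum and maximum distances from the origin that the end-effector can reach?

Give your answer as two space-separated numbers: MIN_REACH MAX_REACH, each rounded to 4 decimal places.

Answer: 0.0000 28.3000

Derivation:
Link lengths: [4.4, 9.6, 5.3, 9.0]
max_reach = 4.4 + 9.6 + 5.3 + 9 = 28.3
L_max = max([4.4, 9.6, 5.3, 9.0]) = 9.6
S (sum of others) = 28.3 - 9.6 = 18.7
min_reach = max(0, 9.6 - 18.7) = max(0, -9.1) = 0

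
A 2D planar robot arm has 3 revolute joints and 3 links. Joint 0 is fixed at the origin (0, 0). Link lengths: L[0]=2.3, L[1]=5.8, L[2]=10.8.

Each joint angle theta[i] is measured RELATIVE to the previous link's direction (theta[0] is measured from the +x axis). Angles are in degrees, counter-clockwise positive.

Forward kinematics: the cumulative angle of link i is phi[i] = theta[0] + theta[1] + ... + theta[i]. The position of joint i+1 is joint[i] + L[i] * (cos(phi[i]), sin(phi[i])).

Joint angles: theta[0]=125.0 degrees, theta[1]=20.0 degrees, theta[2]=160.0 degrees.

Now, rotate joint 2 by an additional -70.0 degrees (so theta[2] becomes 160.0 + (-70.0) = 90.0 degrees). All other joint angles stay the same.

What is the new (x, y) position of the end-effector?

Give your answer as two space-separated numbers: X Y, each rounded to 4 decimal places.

Answer: -12.2649 -3.6360

Derivation:
joint[0] = (0.0000, 0.0000)  (base)
link 0: phi[0] = 125 = 125 deg
  cos(125 deg) = -0.5736, sin(125 deg) = 0.8192
  joint[1] = (0.0000, 0.0000) + 2.3 * (-0.5736, 0.8192) = (0.0000 + -1.3192, 0.0000 + 1.8840) = (-1.3192, 1.8840)
link 1: phi[1] = 125 + 20 = 145 deg
  cos(145 deg) = -0.8192, sin(145 deg) = 0.5736
  joint[2] = (-1.3192, 1.8840) + 5.8 * (-0.8192, 0.5736) = (-1.3192 + -4.7511, 1.8840 + 3.3267) = (-6.0703, 5.2108)
link 2: phi[2] = 125 + 20 + 90 = 235 deg
  cos(235 deg) = -0.5736, sin(235 deg) = -0.8192
  joint[3] = (-6.0703, 5.2108) + 10.8 * (-0.5736, -0.8192) = (-6.0703 + -6.1946, 5.2108 + -8.8468) = (-12.2649, -3.6360)
End effector: (-12.2649, -3.6360)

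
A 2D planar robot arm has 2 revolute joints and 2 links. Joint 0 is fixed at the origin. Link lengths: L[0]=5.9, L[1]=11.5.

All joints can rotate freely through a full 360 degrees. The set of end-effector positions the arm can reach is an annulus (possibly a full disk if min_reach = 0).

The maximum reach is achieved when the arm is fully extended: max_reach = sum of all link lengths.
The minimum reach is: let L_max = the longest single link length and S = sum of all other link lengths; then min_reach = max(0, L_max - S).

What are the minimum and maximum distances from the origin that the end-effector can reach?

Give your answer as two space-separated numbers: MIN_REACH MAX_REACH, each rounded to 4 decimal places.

Link lengths: [5.9, 11.5]
max_reach = 5.9 + 11.5 = 17.4
L_max = max([5.9, 11.5]) = 11.5
S (sum of others) = 17.4 - 11.5 = 5.9
min_reach = max(0, 11.5 - 5.9) = max(0, 5.6) = 5.6

Answer: 5.6000 17.4000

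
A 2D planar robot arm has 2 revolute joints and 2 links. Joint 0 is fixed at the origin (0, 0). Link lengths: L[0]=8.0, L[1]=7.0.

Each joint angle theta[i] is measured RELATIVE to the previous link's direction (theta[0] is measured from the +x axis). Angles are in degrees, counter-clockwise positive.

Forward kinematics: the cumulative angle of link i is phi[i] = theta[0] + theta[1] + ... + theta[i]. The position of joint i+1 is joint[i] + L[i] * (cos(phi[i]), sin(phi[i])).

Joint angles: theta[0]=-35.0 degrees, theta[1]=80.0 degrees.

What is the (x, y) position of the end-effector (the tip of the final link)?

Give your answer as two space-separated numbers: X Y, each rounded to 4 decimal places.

joint[0] = (0.0000, 0.0000)  (base)
link 0: phi[0] = -35 = -35 deg
  cos(-35 deg) = 0.8192, sin(-35 deg) = -0.5736
  joint[1] = (0.0000, 0.0000) + 8 * (0.8192, -0.5736) = (0.0000 + 6.5532, 0.0000 + -4.5886) = (6.5532, -4.5886)
link 1: phi[1] = -35 + 80 = 45 deg
  cos(45 deg) = 0.7071, sin(45 deg) = 0.7071
  joint[2] = (6.5532, -4.5886) + 7 * (0.7071, 0.7071) = (6.5532 + 4.9497, -4.5886 + 4.9497) = (11.5030, 0.3611)
End effector: (11.5030, 0.3611)

Answer: 11.5030 0.3611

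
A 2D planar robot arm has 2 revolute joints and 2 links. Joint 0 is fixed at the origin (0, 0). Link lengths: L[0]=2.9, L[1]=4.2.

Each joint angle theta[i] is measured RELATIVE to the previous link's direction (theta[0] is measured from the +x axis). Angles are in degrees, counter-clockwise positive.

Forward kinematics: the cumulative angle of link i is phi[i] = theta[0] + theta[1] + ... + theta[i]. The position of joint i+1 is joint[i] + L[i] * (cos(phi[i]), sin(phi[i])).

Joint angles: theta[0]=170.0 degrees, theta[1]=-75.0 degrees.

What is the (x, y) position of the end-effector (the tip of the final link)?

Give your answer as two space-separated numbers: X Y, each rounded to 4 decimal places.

Answer: -3.2220 4.6876

Derivation:
joint[0] = (0.0000, 0.0000)  (base)
link 0: phi[0] = 170 = 170 deg
  cos(170 deg) = -0.9848, sin(170 deg) = 0.1736
  joint[1] = (0.0000, 0.0000) + 2.9 * (-0.9848, 0.1736) = (0.0000 + -2.8559, 0.0000 + 0.5036) = (-2.8559, 0.5036)
link 1: phi[1] = 170 + -75 = 95 deg
  cos(95 deg) = -0.0872, sin(95 deg) = 0.9962
  joint[2] = (-2.8559, 0.5036) + 4.2 * (-0.0872, 0.9962) = (-2.8559 + -0.3661, 0.5036 + 4.1840) = (-3.2220, 4.6876)
End effector: (-3.2220, 4.6876)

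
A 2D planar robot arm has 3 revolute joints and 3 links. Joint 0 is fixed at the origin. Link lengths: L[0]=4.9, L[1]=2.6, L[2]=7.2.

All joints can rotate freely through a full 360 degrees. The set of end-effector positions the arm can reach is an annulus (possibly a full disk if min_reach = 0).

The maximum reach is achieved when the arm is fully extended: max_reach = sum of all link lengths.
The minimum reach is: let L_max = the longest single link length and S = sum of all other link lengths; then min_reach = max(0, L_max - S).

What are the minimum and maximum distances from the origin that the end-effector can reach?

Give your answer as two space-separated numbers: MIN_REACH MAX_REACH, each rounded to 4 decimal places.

Answer: 0.0000 14.7000

Derivation:
Link lengths: [4.9, 2.6, 7.2]
max_reach = 4.9 + 2.6 + 7.2 = 14.7
L_max = max([4.9, 2.6, 7.2]) = 7.2
S (sum of others) = 14.7 - 7.2 = 7.5
min_reach = max(0, 7.2 - 7.5) = max(0, -0.3) = 0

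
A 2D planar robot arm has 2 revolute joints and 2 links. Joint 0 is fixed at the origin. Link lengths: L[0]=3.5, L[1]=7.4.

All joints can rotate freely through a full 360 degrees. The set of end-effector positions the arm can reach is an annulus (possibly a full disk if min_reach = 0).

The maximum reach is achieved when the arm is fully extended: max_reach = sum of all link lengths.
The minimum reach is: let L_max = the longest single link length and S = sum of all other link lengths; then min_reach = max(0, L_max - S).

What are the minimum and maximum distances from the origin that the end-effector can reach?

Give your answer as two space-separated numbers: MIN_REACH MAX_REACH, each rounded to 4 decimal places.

Answer: 3.9000 10.9000

Derivation:
Link lengths: [3.5, 7.4]
max_reach = 3.5 + 7.4 = 10.9
L_max = max([3.5, 7.4]) = 7.4
S (sum of others) = 10.9 - 7.4 = 3.5
min_reach = max(0, 7.4 - 3.5) = max(0, 3.9) = 3.9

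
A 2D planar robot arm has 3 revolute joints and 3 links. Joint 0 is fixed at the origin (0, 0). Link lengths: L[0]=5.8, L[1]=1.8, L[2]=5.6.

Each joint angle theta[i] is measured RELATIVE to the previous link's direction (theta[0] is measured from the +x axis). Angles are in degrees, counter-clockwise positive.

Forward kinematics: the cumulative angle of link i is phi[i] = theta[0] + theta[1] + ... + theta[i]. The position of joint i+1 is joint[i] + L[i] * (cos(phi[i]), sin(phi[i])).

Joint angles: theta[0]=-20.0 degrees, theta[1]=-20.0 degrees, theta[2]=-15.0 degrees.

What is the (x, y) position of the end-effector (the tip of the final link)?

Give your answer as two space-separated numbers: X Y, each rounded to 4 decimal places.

Answer: 10.0411 -7.7280

Derivation:
joint[0] = (0.0000, 0.0000)  (base)
link 0: phi[0] = -20 = -20 deg
  cos(-20 deg) = 0.9397, sin(-20 deg) = -0.3420
  joint[1] = (0.0000, 0.0000) + 5.8 * (0.9397, -0.3420) = (0.0000 + 5.4502, 0.0000 + -1.9837) = (5.4502, -1.9837)
link 1: phi[1] = -20 + -20 = -40 deg
  cos(-40 deg) = 0.7660, sin(-40 deg) = -0.6428
  joint[2] = (5.4502, -1.9837) + 1.8 * (0.7660, -0.6428) = (5.4502 + 1.3789, -1.9837 + -1.1570) = (6.8291, -3.1407)
link 2: phi[2] = -20 + -20 + -15 = -55 deg
  cos(-55 deg) = 0.5736, sin(-55 deg) = -0.8192
  joint[3] = (6.8291, -3.1407) + 5.6 * (0.5736, -0.8192) = (6.8291 + 3.2120, -3.1407 + -4.5873) = (10.0411, -7.7280)
End effector: (10.0411, -7.7280)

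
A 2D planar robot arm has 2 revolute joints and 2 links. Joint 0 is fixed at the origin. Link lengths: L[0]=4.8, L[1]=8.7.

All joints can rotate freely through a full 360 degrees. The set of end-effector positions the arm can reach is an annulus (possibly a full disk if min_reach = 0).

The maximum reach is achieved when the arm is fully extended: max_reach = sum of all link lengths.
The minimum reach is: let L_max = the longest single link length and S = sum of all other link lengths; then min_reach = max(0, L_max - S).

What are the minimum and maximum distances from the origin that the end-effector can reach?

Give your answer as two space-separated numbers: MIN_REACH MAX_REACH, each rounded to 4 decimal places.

Answer: 3.9000 13.5000

Derivation:
Link lengths: [4.8, 8.7]
max_reach = 4.8 + 8.7 = 13.5
L_max = max([4.8, 8.7]) = 8.7
S (sum of others) = 13.5 - 8.7 = 4.8
min_reach = max(0, 8.7 - 4.8) = max(0, 3.9) = 3.9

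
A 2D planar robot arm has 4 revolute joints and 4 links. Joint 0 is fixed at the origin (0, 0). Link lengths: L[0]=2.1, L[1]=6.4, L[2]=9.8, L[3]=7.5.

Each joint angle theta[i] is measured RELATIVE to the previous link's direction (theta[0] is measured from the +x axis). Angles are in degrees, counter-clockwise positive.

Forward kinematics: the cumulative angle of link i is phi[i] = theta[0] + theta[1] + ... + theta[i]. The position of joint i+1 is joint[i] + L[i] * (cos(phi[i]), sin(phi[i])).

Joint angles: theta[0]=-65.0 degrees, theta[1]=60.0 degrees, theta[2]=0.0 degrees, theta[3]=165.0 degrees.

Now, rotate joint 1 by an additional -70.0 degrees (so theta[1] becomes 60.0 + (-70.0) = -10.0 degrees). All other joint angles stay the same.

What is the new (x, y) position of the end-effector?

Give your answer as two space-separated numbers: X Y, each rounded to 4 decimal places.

Answer: 5.0804 -10.0512

Derivation:
joint[0] = (0.0000, 0.0000)  (base)
link 0: phi[0] = -65 = -65 deg
  cos(-65 deg) = 0.4226, sin(-65 deg) = -0.9063
  joint[1] = (0.0000, 0.0000) + 2.1 * (0.4226, -0.9063) = (0.0000 + 0.8875, 0.0000 + -1.9032) = (0.8875, -1.9032)
link 1: phi[1] = -65 + -10 = -75 deg
  cos(-75 deg) = 0.2588, sin(-75 deg) = -0.9659
  joint[2] = (0.8875, -1.9032) + 6.4 * (0.2588, -0.9659) = (0.8875 + 1.6564, -1.9032 + -6.1819) = (2.5439, -8.0852)
link 2: phi[2] = -65 + -10 + 0 = -75 deg
  cos(-75 deg) = 0.2588, sin(-75 deg) = -0.9659
  joint[3] = (2.5439, -8.0852) + 9.8 * (0.2588, -0.9659) = (2.5439 + 2.5364, -8.0852 + -9.4661) = (5.0804, -17.5512)
link 3: phi[3] = -65 + -10 + 0 + 165 = 90 deg
  cos(90 deg) = 0.0000, sin(90 deg) = 1.0000
  joint[4] = (5.0804, -17.5512) + 7.5 * (0.0000, 1.0000) = (5.0804 + 0.0000, -17.5512 + 7.5000) = (5.0804, -10.0512)
End effector: (5.0804, -10.0512)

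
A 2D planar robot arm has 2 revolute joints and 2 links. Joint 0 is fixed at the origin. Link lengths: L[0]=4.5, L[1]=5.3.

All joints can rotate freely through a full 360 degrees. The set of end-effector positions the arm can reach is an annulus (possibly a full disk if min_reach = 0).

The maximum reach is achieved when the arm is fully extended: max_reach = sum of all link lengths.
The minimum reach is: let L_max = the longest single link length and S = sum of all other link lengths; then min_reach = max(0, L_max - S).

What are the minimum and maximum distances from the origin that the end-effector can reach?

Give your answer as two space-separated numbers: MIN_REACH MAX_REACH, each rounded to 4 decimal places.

Answer: 0.8000 9.8000

Derivation:
Link lengths: [4.5, 5.3]
max_reach = 4.5 + 5.3 = 9.8
L_max = max([4.5, 5.3]) = 5.3
S (sum of others) = 9.8 - 5.3 = 4.5
min_reach = max(0, 5.3 - 4.5) = max(0, 0.8) = 0.8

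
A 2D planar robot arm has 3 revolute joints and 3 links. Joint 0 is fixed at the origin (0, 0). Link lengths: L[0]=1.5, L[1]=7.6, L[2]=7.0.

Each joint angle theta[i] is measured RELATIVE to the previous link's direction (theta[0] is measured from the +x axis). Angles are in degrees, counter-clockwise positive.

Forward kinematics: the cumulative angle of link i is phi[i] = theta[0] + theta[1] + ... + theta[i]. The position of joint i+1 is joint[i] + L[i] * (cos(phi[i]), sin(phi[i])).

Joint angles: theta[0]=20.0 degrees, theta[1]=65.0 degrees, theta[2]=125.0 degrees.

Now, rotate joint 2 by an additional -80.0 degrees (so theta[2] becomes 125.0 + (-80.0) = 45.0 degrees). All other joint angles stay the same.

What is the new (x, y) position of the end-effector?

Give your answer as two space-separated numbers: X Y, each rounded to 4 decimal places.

joint[0] = (0.0000, 0.0000)  (base)
link 0: phi[0] = 20 = 20 deg
  cos(20 deg) = 0.9397, sin(20 deg) = 0.3420
  joint[1] = (0.0000, 0.0000) + 1.5 * (0.9397, 0.3420) = (0.0000 + 1.4095, 0.0000 + 0.5130) = (1.4095, 0.5130)
link 1: phi[1] = 20 + 65 = 85 deg
  cos(85 deg) = 0.0872, sin(85 deg) = 0.9962
  joint[2] = (1.4095, 0.5130) + 7.6 * (0.0872, 0.9962) = (1.4095 + 0.6624, 0.5130 + 7.5711) = (2.0719, 8.0841)
link 2: phi[2] = 20 + 65 + 45 = 130 deg
  cos(130 deg) = -0.6428, sin(130 deg) = 0.7660
  joint[3] = (2.0719, 8.0841) + 7 * (-0.6428, 0.7660) = (2.0719 + -4.4995, 8.0841 + 5.3623) = (-2.4276, 13.4464)
End effector: (-2.4276, 13.4464)

Answer: -2.4276 13.4464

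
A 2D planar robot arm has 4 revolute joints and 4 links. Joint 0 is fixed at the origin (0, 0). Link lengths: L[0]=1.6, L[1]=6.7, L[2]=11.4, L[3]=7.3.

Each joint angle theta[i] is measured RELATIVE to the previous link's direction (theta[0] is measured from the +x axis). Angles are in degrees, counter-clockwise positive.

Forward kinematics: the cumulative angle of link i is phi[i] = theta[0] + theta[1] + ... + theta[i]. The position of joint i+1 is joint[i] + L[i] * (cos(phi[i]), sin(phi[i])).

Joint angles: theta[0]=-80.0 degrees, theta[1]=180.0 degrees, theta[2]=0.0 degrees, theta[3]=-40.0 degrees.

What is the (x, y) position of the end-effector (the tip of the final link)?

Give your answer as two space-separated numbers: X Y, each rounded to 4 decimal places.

joint[0] = (0.0000, 0.0000)  (base)
link 0: phi[0] = -80 = -80 deg
  cos(-80 deg) = 0.1736, sin(-80 deg) = -0.9848
  joint[1] = (0.0000, 0.0000) + 1.6 * (0.1736, -0.9848) = (0.0000 + 0.2778, 0.0000 + -1.5757) = (0.2778, -1.5757)
link 1: phi[1] = -80 + 180 = 100 deg
  cos(100 deg) = -0.1736, sin(100 deg) = 0.9848
  joint[2] = (0.2778, -1.5757) + 6.7 * (-0.1736, 0.9848) = (0.2778 + -1.1634, -1.5757 + 6.5982) = (-0.8856, 5.0225)
link 2: phi[2] = -80 + 180 + 0 = 100 deg
  cos(100 deg) = -0.1736, sin(100 deg) = 0.9848
  joint[3] = (-0.8856, 5.0225) + 11.4 * (-0.1736, 0.9848) = (-0.8856 + -1.9796, 5.0225 + 11.2268) = (-2.8652, 16.2493)
link 3: phi[3] = -80 + 180 + 0 + -40 = 60 deg
  cos(60 deg) = 0.5000, sin(60 deg) = 0.8660
  joint[4] = (-2.8652, 16.2493) + 7.3 * (0.5000, 0.8660) = (-2.8652 + 3.6500, 16.2493 + 6.3220) = (0.7848, 22.5713)
End effector: (0.7848, 22.5713)

Answer: 0.7848 22.5713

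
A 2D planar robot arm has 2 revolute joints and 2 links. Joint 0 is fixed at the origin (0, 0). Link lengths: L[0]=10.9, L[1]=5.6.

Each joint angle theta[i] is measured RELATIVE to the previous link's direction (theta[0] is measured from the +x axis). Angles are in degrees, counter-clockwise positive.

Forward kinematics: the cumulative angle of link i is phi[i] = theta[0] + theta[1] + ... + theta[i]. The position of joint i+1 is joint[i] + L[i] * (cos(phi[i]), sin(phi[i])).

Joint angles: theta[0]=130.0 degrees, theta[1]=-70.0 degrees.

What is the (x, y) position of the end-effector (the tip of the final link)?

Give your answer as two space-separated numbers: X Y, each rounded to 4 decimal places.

joint[0] = (0.0000, 0.0000)  (base)
link 0: phi[0] = 130 = 130 deg
  cos(130 deg) = -0.6428, sin(130 deg) = 0.7660
  joint[1] = (0.0000, 0.0000) + 10.9 * (-0.6428, 0.7660) = (0.0000 + -7.0064, 0.0000 + 8.3499) = (-7.0064, 8.3499)
link 1: phi[1] = 130 + -70 = 60 deg
  cos(60 deg) = 0.5000, sin(60 deg) = 0.8660
  joint[2] = (-7.0064, 8.3499) + 5.6 * (0.5000, 0.8660) = (-7.0064 + 2.8000, 8.3499 + 4.8497) = (-4.2064, 13.1996)
End effector: (-4.2064, 13.1996)

Answer: -4.2064 13.1996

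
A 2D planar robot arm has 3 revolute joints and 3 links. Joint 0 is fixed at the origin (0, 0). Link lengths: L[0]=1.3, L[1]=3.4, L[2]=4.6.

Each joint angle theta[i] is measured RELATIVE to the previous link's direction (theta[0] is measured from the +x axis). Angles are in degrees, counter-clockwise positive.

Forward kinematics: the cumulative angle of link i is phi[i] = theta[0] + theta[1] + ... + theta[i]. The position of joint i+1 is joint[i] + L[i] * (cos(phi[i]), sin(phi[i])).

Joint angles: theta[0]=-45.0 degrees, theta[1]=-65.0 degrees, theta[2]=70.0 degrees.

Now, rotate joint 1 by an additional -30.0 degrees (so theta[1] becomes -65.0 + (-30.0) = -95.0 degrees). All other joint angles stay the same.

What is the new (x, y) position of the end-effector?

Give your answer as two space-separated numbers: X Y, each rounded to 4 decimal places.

Answer: -0.1120 -7.4273

Derivation:
joint[0] = (0.0000, 0.0000)  (base)
link 0: phi[0] = -45 = -45 deg
  cos(-45 deg) = 0.7071, sin(-45 deg) = -0.7071
  joint[1] = (0.0000, 0.0000) + 1.3 * (0.7071, -0.7071) = (0.0000 + 0.9192, 0.0000 + -0.9192) = (0.9192, -0.9192)
link 1: phi[1] = -45 + -95 = -140 deg
  cos(-140 deg) = -0.7660, sin(-140 deg) = -0.6428
  joint[2] = (0.9192, -0.9192) + 3.4 * (-0.7660, -0.6428) = (0.9192 + -2.6046, -0.9192 + -2.1855) = (-1.6853, -3.1047)
link 2: phi[2] = -45 + -95 + 70 = -70 deg
  cos(-70 deg) = 0.3420, sin(-70 deg) = -0.9397
  joint[3] = (-1.6853, -3.1047) + 4.6 * (0.3420, -0.9397) = (-1.6853 + 1.5733, -3.1047 + -4.3226) = (-0.1120, -7.4273)
End effector: (-0.1120, -7.4273)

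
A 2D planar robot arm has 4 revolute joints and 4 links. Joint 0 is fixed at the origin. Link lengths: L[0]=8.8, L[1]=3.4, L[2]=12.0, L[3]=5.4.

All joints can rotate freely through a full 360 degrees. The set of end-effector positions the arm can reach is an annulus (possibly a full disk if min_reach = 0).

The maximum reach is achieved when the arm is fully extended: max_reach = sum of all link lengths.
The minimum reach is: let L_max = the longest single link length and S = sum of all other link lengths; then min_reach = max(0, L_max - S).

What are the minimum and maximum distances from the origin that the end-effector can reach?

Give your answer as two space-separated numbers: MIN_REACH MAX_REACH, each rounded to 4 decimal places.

Link lengths: [8.8, 3.4, 12.0, 5.4]
max_reach = 8.8 + 3.4 + 12 + 5.4 = 29.6
L_max = max([8.8, 3.4, 12.0, 5.4]) = 12
S (sum of others) = 29.6 - 12 = 17.6
min_reach = max(0, 12 - 17.6) = max(0, -5.6) = 0

Answer: 0.0000 29.6000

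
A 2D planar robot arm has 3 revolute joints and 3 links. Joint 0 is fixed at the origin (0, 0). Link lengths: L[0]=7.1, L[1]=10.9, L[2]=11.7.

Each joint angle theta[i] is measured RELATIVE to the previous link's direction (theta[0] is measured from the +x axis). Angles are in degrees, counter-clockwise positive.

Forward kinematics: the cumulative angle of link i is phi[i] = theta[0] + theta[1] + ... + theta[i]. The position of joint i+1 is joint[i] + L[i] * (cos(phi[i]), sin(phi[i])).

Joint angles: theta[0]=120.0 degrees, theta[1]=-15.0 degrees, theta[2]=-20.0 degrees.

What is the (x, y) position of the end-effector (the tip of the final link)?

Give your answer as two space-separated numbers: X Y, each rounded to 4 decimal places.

Answer: -5.3514 28.3328

Derivation:
joint[0] = (0.0000, 0.0000)  (base)
link 0: phi[0] = 120 = 120 deg
  cos(120 deg) = -0.5000, sin(120 deg) = 0.8660
  joint[1] = (0.0000, 0.0000) + 7.1 * (-0.5000, 0.8660) = (0.0000 + -3.5500, 0.0000 + 6.1488) = (-3.5500, 6.1488)
link 1: phi[1] = 120 + -15 = 105 deg
  cos(105 deg) = -0.2588, sin(105 deg) = 0.9659
  joint[2] = (-3.5500, 6.1488) + 10.9 * (-0.2588, 0.9659) = (-3.5500 + -2.8211, 6.1488 + 10.5286) = (-6.3711, 16.6774)
link 2: phi[2] = 120 + -15 + -20 = 85 deg
  cos(85 deg) = 0.0872, sin(85 deg) = 0.9962
  joint[3] = (-6.3711, 16.6774) + 11.7 * (0.0872, 0.9962) = (-6.3711 + 1.0197, 16.6774 + 11.6555) = (-5.3514, 28.3328)
End effector: (-5.3514, 28.3328)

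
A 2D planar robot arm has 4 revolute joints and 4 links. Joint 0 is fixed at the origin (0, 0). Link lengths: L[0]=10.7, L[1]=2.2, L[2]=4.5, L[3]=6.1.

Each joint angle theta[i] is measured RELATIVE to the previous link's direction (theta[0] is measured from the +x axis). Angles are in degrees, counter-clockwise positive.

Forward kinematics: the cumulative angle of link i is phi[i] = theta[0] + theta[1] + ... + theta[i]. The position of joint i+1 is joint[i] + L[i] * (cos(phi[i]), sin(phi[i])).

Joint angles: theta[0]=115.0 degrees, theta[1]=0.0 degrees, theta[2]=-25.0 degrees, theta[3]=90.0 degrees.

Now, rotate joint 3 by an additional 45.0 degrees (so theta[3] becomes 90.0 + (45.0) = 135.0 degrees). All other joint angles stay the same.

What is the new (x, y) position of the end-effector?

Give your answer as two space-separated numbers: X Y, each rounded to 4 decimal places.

joint[0] = (0.0000, 0.0000)  (base)
link 0: phi[0] = 115 = 115 deg
  cos(115 deg) = -0.4226, sin(115 deg) = 0.9063
  joint[1] = (0.0000, 0.0000) + 10.7 * (-0.4226, 0.9063) = (0.0000 + -4.5220, 0.0000 + 9.6975) = (-4.5220, 9.6975)
link 1: phi[1] = 115 + 0 = 115 deg
  cos(115 deg) = -0.4226, sin(115 deg) = 0.9063
  joint[2] = (-4.5220, 9.6975) + 2.2 * (-0.4226, 0.9063) = (-4.5220 + -0.9298, 9.6975 + 1.9939) = (-5.4518, 11.6914)
link 2: phi[2] = 115 + 0 + -25 = 90 deg
  cos(90 deg) = 0.0000, sin(90 deg) = 1.0000
  joint[3] = (-5.4518, 11.6914) + 4.5 * (0.0000, 1.0000) = (-5.4518 + 0.0000, 11.6914 + 4.5000) = (-5.4518, 16.1914)
link 3: phi[3] = 115 + 0 + -25 + 135 = 225 deg
  cos(225 deg) = -0.7071, sin(225 deg) = -0.7071
  joint[4] = (-5.4518, 16.1914) + 6.1 * (-0.7071, -0.7071) = (-5.4518 + -4.3134, 16.1914 + -4.3134) = (-9.7651, 11.8780)
End effector: (-9.7651, 11.8780)

Answer: -9.7651 11.8780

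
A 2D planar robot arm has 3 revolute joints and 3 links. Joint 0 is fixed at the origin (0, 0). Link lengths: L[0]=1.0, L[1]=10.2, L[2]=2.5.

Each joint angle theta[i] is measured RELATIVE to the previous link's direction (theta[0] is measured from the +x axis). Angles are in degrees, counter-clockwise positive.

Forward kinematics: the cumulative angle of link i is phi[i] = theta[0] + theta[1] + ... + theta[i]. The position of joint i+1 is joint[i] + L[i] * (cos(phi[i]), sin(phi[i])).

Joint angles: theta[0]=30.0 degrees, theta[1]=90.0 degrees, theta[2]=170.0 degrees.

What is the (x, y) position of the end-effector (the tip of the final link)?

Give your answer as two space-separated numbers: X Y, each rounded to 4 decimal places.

Answer: -3.3789 6.9842

Derivation:
joint[0] = (0.0000, 0.0000)  (base)
link 0: phi[0] = 30 = 30 deg
  cos(30 deg) = 0.8660, sin(30 deg) = 0.5000
  joint[1] = (0.0000, 0.0000) + 1 * (0.8660, 0.5000) = (0.0000 + 0.8660, 0.0000 + 0.5000) = (0.8660, 0.5000)
link 1: phi[1] = 30 + 90 = 120 deg
  cos(120 deg) = -0.5000, sin(120 deg) = 0.8660
  joint[2] = (0.8660, 0.5000) + 10.2 * (-0.5000, 0.8660) = (0.8660 + -5.1000, 0.5000 + 8.8335) = (-4.2340, 9.3335)
link 2: phi[2] = 30 + 90 + 170 = 290 deg
  cos(290 deg) = 0.3420, sin(290 deg) = -0.9397
  joint[3] = (-4.2340, 9.3335) + 2.5 * (0.3420, -0.9397) = (-4.2340 + 0.8551, 9.3335 + -2.3492) = (-3.3789, 6.9842)
End effector: (-3.3789, 6.9842)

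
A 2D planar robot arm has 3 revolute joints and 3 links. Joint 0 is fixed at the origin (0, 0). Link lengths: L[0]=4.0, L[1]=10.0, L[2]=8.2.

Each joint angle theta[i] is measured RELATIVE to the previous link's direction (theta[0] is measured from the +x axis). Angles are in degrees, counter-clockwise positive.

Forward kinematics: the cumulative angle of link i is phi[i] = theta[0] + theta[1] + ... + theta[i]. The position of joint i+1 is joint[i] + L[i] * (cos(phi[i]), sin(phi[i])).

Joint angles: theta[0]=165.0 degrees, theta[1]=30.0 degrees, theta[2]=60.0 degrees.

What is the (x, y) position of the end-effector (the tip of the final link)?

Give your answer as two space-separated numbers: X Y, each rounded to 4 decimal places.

Answer: -15.6453 -9.4735

Derivation:
joint[0] = (0.0000, 0.0000)  (base)
link 0: phi[0] = 165 = 165 deg
  cos(165 deg) = -0.9659, sin(165 deg) = 0.2588
  joint[1] = (0.0000, 0.0000) + 4 * (-0.9659, 0.2588) = (0.0000 + -3.8637, 0.0000 + 1.0353) = (-3.8637, 1.0353)
link 1: phi[1] = 165 + 30 = 195 deg
  cos(195 deg) = -0.9659, sin(195 deg) = -0.2588
  joint[2] = (-3.8637, 1.0353) + 10 * (-0.9659, -0.2588) = (-3.8637 + -9.6593, 1.0353 + -2.5882) = (-13.5230, -1.5529)
link 2: phi[2] = 165 + 30 + 60 = 255 deg
  cos(255 deg) = -0.2588, sin(255 deg) = -0.9659
  joint[3] = (-13.5230, -1.5529) + 8.2 * (-0.2588, -0.9659) = (-13.5230 + -2.1223, -1.5529 + -7.9206) = (-15.6453, -9.4735)
End effector: (-15.6453, -9.4735)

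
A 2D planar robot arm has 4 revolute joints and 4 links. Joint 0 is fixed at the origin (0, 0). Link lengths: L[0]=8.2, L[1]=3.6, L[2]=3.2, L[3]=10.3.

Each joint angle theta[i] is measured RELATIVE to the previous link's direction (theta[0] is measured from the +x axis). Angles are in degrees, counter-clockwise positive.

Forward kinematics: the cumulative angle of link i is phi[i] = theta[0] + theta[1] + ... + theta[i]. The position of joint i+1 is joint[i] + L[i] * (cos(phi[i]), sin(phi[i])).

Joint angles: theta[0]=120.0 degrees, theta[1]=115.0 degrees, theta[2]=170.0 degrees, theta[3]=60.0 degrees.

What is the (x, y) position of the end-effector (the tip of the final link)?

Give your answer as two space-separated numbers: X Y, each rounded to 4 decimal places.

joint[0] = (0.0000, 0.0000)  (base)
link 0: phi[0] = 120 = 120 deg
  cos(120 deg) = -0.5000, sin(120 deg) = 0.8660
  joint[1] = (0.0000, 0.0000) + 8.2 * (-0.5000, 0.8660) = (0.0000 + -4.1000, 0.0000 + 7.1014) = (-4.1000, 7.1014)
link 1: phi[1] = 120 + 115 = 235 deg
  cos(235 deg) = -0.5736, sin(235 deg) = -0.8192
  joint[2] = (-4.1000, 7.1014) + 3.6 * (-0.5736, -0.8192) = (-4.1000 + -2.0649, 7.1014 + -2.9489) = (-6.1649, 4.1525)
link 2: phi[2] = 120 + 115 + 170 = 405 deg
  cos(405 deg) = 0.7071, sin(405 deg) = 0.7071
  joint[3] = (-6.1649, 4.1525) + 3.2 * (0.7071, 0.7071) = (-6.1649 + 2.2627, 4.1525 + 2.2627) = (-3.9021, 6.4152)
link 3: phi[3] = 120 + 115 + 170 + 60 = 465 deg
  cos(465 deg) = -0.2588, sin(465 deg) = 0.9659
  joint[4] = (-3.9021, 6.4152) + 10.3 * (-0.2588, 0.9659) = (-3.9021 + -2.6658, 6.4152 + 9.9490) = (-6.5680, 16.3642)
End effector: (-6.5680, 16.3642)

Answer: -6.5680 16.3642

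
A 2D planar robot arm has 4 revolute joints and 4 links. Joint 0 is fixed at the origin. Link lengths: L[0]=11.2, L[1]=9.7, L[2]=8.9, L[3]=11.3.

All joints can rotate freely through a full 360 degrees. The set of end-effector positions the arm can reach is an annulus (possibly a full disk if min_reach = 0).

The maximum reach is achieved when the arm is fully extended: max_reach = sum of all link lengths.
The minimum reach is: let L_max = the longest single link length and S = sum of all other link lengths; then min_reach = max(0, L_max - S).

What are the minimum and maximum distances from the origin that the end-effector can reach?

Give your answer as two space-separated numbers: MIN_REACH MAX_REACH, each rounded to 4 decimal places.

Link lengths: [11.2, 9.7, 8.9, 11.3]
max_reach = 11.2 + 9.7 + 8.9 + 11.3 = 41.1
L_max = max([11.2, 9.7, 8.9, 11.3]) = 11.3
S (sum of others) = 41.1 - 11.3 = 29.8
min_reach = max(0, 11.3 - 29.8) = max(0, -18.5) = 0

Answer: 0.0000 41.1000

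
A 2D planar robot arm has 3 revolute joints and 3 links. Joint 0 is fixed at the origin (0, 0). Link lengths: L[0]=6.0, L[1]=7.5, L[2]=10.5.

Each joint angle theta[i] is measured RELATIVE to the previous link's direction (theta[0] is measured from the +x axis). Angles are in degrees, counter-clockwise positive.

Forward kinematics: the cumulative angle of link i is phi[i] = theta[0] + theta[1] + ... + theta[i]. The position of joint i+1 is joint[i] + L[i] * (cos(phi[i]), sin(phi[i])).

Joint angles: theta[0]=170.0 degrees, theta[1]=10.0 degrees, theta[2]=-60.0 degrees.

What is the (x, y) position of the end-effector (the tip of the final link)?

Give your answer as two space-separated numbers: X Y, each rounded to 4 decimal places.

Answer: -18.6588 10.1352

Derivation:
joint[0] = (0.0000, 0.0000)  (base)
link 0: phi[0] = 170 = 170 deg
  cos(170 deg) = -0.9848, sin(170 deg) = 0.1736
  joint[1] = (0.0000, 0.0000) + 6 * (-0.9848, 0.1736) = (0.0000 + -5.9088, 0.0000 + 1.0419) = (-5.9088, 1.0419)
link 1: phi[1] = 170 + 10 = 180 deg
  cos(180 deg) = -1.0000, sin(180 deg) = 0.0000
  joint[2] = (-5.9088, 1.0419) + 7.5 * (-1.0000, 0.0000) = (-5.9088 + -7.5000, 1.0419 + 0.0000) = (-13.4088, 1.0419)
link 2: phi[2] = 170 + 10 + -60 = 120 deg
  cos(120 deg) = -0.5000, sin(120 deg) = 0.8660
  joint[3] = (-13.4088, 1.0419) + 10.5 * (-0.5000, 0.8660) = (-13.4088 + -5.2500, 1.0419 + 9.0933) = (-18.6588, 10.1352)
End effector: (-18.6588, 10.1352)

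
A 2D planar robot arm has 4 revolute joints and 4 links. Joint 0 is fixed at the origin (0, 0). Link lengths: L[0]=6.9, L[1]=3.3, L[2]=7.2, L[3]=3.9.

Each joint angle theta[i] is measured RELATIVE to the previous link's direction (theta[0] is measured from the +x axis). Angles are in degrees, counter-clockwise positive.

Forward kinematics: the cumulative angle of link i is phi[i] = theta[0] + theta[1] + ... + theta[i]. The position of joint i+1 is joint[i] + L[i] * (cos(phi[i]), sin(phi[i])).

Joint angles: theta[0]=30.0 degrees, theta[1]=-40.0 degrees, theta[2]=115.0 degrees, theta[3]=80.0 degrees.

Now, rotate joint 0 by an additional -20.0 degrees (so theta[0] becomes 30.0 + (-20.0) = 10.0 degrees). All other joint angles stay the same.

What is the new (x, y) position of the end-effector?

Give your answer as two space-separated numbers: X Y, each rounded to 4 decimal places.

joint[0] = (0.0000, 0.0000)  (base)
link 0: phi[0] = 10 = 10 deg
  cos(10 deg) = 0.9848, sin(10 deg) = 0.1736
  joint[1] = (0.0000, 0.0000) + 6.9 * (0.9848, 0.1736) = (0.0000 + 6.7952, 0.0000 + 1.1982) = (6.7952, 1.1982)
link 1: phi[1] = 10 + -40 = -30 deg
  cos(-30 deg) = 0.8660, sin(-30 deg) = -0.5000
  joint[2] = (6.7952, 1.1982) + 3.3 * (0.8660, -0.5000) = (6.7952 + 2.8579, 1.1982 + -1.6500) = (9.6531, -0.4518)
link 2: phi[2] = 10 + -40 + 115 = 85 deg
  cos(85 deg) = 0.0872, sin(85 deg) = 0.9962
  joint[3] = (9.6531, -0.4518) + 7.2 * (0.0872, 0.9962) = (9.6531 + 0.6275, -0.4518 + 7.1726) = (10.2806, 6.7208)
link 3: phi[3] = 10 + -40 + 115 + 80 = 165 deg
  cos(165 deg) = -0.9659, sin(165 deg) = 0.2588
  joint[4] = (10.2806, 6.7208) + 3.9 * (-0.9659, 0.2588) = (10.2806 + -3.7671, 6.7208 + 1.0094) = (6.5135, 7.7302)
End effector: (6.5135, 7.7302)

Answer: 6.5135 7.7302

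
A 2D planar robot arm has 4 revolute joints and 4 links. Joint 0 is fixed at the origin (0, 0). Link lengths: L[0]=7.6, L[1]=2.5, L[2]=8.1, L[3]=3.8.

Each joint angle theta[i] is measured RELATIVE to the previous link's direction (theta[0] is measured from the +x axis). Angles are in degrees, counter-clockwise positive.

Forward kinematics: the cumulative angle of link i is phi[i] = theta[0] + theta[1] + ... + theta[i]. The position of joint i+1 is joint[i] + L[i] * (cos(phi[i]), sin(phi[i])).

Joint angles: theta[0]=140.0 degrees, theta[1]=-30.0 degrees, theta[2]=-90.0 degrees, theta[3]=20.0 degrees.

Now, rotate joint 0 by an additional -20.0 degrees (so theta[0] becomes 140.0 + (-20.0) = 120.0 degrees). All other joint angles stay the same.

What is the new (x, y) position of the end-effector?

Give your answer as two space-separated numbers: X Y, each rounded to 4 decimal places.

Answer: 7.8708 10.3815

Derivation:
joint[0] = (0.0000, 0.0000)  (base)
link 0: phi[0] = 120 = 120 deg
  cos(120 deg) = -0.5000, sin(120 deg) = 0.8660
  joint[1] = (0.0000, 0.0000) + 7.6 * (-0.5000, 0.8660) = (0.0000 + -3.8000, 0.0000 + 6.5818) = (-3.8000, 6.5818)
link 1: phi[1] = 120 + -30 = 90 deg
  cos(90 deg) = 0.0000, sin(90 deg) = 1.0000
  joint[2] = (-3.8000, 6.5818) + 2.5 * (0.0000, 1.0000) = (-3.8000 + 0.0000, 6.5818 + 2.5000) = (-3.8000, 9.0818)
link 2: phi[2] = 120 + -30 + -90 = 0 deg
  cos(0 deg) = 1.0000, sin(0 deg) = 0.0000
  joint[3] = (-3.8000, 9.0818) + 8.1 * (1.0000, 0.0000) = (-3.8000 + 8.1000, 9.0818 + 0.0000) = (4.3000, 9.0818)
link 3: phi[3] = 120 + -30 + -90 + 20 = 20 deg
  cos(20 deg) = 0.9397, sin(20 deg) = 0.3420
  joint[4] = (4.3000, 9.0818) + 3.8 * (0.9397, 0.3420) = (4.3000 + 3.5708, 9.0818 + 1.2997) = (7.8708, 10.3815)
End effector: (7.8708, 10.3815)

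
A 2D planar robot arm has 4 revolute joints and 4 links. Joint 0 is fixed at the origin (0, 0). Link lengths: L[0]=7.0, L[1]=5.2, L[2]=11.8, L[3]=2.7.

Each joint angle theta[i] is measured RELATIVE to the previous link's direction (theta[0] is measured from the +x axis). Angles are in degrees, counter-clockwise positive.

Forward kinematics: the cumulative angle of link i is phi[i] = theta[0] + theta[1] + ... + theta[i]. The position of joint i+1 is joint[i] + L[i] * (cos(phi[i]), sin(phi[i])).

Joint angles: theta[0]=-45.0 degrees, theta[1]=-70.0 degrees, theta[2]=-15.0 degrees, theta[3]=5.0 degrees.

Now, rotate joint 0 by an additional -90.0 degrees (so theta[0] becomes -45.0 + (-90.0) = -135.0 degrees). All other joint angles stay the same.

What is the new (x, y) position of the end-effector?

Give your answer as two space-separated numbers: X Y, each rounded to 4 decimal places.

Answer: -20.9136 6.3814

Derivation:
joint[0] = (0.0000, 0.0000)  (base)
link 0: phi[0] = -135 = -135 deg
  cos(-135 deg) = -0.7071, sin(-135 deg) = -0.7071
  joint[1] = (0.0000, 0.0000) + 7 * (-0.7071, -0.7071) = (0.0000 + -4.9497, 0.0000 + -4.9497) = (-4.9497, -4.9497)
link 1: phi[1] = -135 + -70 = -205 deg
  cos(-205 deg) = -0.9063, sin(-205 deg) = 0.4226
  joint[2] = (-4.9497, -4.9497) + 5.2 * (-0.9063, 0.4226) = (-4.9497 + -4.7128, -4.9497 + 2.1976) = (-9.6625, -2.7521)
link 2: phi[2] = -135 + -70 + -15 = -220 deg
  cos(-220 deg) = -0.7660, sin(-220 deg) = 0.6428
  joint[3] = (-9.6625, -2.7521) + 11.8 * (-0.7660, 0.6428) = (-9.6625 + -9.0393, -2.7521 + 7.5849) = (-18.7019, 4.8328)
link 3: phi[3] = -135 + -70 + -15 + 5 = -215 deg
  cos(-215 deg) = -0.8192, sin(-215 deg) = 0.5736
  joint[4] = (-18.7019, 4.8328) + 2.7 * (-0.8192, 0.5736) = (-18.7019 + -2.2117, 4.8328 + 1.5487) = (-20.9136, 6.3814)
End effector: (-20.9136, 6.3814)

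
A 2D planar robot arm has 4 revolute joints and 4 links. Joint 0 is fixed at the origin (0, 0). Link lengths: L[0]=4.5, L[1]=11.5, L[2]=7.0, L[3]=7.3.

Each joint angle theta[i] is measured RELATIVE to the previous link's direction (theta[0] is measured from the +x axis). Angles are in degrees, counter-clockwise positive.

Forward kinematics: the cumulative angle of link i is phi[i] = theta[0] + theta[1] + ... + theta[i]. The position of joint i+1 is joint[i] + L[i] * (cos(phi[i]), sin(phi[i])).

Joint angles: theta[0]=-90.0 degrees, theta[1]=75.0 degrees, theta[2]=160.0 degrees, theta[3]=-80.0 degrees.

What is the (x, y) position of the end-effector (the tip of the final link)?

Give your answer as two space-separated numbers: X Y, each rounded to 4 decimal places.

Answer: 8.4592 3.1547

Derivation:
joint[0] = (0.0000, 0.0000)  (base)
link 0: phi[0] = -90 = -90 deg
  cos(-90 deg) = 0.0000, sin(-90 deg) = -1.0000
  joint[1] = (0.0000, 0.0000) + 4.5 * (0.0000, -1.0000) = (0.0000 + 0.0000, 0.0000 + -4.5000) = (0.0000, -4.5000)
link 1: phi[1] = -90 + 75 = -15 deg
  cos(-15 deg) = 0.9659, sin(-15 deg) = -0.2588
  joint[2] = (0.0000, -4.5000) + 11.5 * (0.9659, -0.2588) = (0.0000 + 11.1081, -4.5000 + -2.9764) = (11.1081, -7.4764)
link 2: phi[2] = -90 + 75 + 160 = 145 deg
  cos(145 deg) = -0.8192, sin(145 deg) = 0.5736
  joint[3] = (11.1081, -7.4764) + 7 * (-0.8192, 0.5736) = (11.1081 + -5.7341, -7.4764 + 4.0150) = (5.3741, -3.4614)
link 3: phi[3] = -90 + 75 + 160 + -80 = 65 deg
  cos(65 deg) = 0.4226, sin(65 deg) = 0.9063
  joint[4] = (5.3741, -3.4614) + 7.3 * (0.4226, 0.9063) = (5.3741 + 3.0851, -3.4614 + 6.6160) = (8.4592, 3.1547)
End effector: (8.4592, 3.1547)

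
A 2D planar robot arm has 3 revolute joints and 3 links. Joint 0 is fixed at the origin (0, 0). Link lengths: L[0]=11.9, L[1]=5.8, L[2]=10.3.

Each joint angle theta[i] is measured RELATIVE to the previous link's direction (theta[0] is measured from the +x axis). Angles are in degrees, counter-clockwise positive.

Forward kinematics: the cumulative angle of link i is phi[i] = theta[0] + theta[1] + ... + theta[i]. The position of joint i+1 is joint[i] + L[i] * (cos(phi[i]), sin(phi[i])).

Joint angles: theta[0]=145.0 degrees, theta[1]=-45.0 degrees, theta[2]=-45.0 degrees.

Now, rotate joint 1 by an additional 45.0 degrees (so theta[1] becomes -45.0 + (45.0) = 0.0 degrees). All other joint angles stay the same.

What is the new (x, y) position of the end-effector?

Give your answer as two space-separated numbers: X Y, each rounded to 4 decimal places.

joint[0] = (0.0000, 0.0000)  (base)
link 0: phi[0] = 145 = 145 deg
  cos(145 deg) = -0.8192, sin(145 deg) = 0.5736
  joint[1] = (0.0000, 0.0000) + 11.9 * (-0.8192, 0.5736) = (0.0000 + -9.7479, 0.0000 + 6.8256) = (-9.7479, 6.8256)
link 1: phi[1] = 145 + 0 = 145 deg
  cos(145 deg) = -0.8192, sin(145 deg) = 0.5736
  joint[2] = (-9.7479, 6.8256) + 5.8 * (-0.8192, 0.5736) = (-9.7479 + -4.7511, 6.8256 + 3.3267) = (-14.4990, 10.1523)
link 2: phi[2] = 145 + 0 + -45 = 100 deg
  cos(100 deg) = -0.1736, sin(100 deg) = 0.9848
  joint[3] = (-14.4990, 10.1523) + 10.3 * (-0.1736, 0.9848) = (-14.4990 + -1.7886, 10.1523 + 10.1435) = (-16.2876, 20.2958)
End effector: (-16.2876, 20.2958)

Answer: -16.2876 20.2958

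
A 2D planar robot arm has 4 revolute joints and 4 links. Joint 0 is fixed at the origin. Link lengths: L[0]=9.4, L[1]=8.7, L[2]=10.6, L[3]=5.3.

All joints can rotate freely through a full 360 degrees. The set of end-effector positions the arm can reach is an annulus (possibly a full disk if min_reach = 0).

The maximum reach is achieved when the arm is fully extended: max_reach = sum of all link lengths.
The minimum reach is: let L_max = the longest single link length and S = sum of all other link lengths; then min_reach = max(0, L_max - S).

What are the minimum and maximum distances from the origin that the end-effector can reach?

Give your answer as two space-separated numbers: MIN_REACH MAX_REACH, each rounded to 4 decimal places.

Link lengths: [9.4, 8.7, 10.6, 5.3]
max_reach = 9.4 + 8.7 + 10.6 + 5.3 = 34
L_max = max([9.4, 8.7, 10.6, 5.3]) = 10.6
S (sum of others) = 34 - 10.6 = 23.4
min_reach = max(0, 10.6 - 23.4) = max(0, -12.8) = 0

Answer: 0.0000 34.0000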